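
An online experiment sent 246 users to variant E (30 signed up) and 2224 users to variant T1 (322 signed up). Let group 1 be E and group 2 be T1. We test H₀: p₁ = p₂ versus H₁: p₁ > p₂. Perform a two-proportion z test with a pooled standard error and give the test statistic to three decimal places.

z = -0.972

p̂₁ = 30/246 = 0.12195, p̂₂ = 322/2224 = 0.14478.
Pooled p̂ = (30+322)/(246+2224) = 352/2470 = 0.14251.
SE = √(p̂(1−p̂)(1/n₁+1/n₂)) = √(0.14251·0.85749·0.00451468) = √(0.000551698) = 0.02349.
z = (0.12195 − 0.14478)/0.02349 = -0.02283/0.02349 = -0.972.
p-value = P(Z > -0.972) ≈ 0.8345.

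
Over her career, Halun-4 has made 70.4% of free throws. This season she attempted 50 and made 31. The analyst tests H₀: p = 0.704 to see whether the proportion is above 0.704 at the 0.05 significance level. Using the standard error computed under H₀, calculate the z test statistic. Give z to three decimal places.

z = -1.301

p̂ = 31/50 ≈ 0.62000.
Standard error under H₀: √(0.704×0.296/50) = 0.06456.
z = (0.62000 − 0.704)/0.06456 = -0.08400/0.06456 = -1.301.
p-value = P(Z > -1.301) ≈ 0.9034, so at α = 0.05 we fail to reject H₀.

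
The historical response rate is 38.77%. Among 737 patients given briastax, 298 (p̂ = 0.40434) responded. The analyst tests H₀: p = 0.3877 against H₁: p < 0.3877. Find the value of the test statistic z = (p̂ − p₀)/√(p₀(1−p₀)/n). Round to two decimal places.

p̂ = 298/737 ≈ 0.4043.
SE = √(p₀(1−p₀)/n) = √(0.23739/737) = 0.0179.
z = (0.4043 − 0.3877)/0.0179 = 0.0166/0.0179 = 0.93.

z = 0.93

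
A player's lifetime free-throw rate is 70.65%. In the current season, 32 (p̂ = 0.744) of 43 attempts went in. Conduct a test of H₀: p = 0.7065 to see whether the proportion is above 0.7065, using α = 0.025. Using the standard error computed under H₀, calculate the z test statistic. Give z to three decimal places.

z = 0.543

p̂ = 32/43 = 0.74419.
Under H₀, SE = √(0.7065·0.2935/43) = √(0.00482227) = 0.06944.
z = (0.74419 − 0.7065)/0.06944 = 0.03769/0.06944 = 0.543.
p-value = P(Z > 0.543) ≈ 0.2937; since p > α = 0.025, fail to reject H₀.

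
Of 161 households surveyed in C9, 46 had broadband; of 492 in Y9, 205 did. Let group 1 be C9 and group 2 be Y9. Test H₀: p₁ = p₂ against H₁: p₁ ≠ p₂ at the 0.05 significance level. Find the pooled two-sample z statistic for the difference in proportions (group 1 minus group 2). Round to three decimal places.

z = -2.965

p̂₁ = 46/161 = 0.28571, p̂₂ = 205/492 = 0.41667.
Pooled p̂ = (46+205)/(161+492) = 251/653 = 0.38438.
SE = √(p̂(1−p̂)(1/n₁+1/n₂)) = √(0.38438·0.61562·0.0082437) = √(0.00195072) = 0.04417.
z = (0.28571 − 0.41667)/0.04417 = -0.13096/0.04417 = -2.965.
Two-sided p-value ≈ 2·Φ(−2.965) = 0.0030. With α = 0.05, reject H₀.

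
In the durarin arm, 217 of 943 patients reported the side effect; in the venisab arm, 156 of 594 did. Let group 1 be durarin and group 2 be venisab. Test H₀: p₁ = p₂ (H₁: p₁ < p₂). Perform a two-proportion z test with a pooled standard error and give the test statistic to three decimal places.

z = -1.448

p̂₁ = 217/943 = 0.230117, p̂₂ = 156/594 = 0.262626.
Pooled p̂ = (217+156)/(943+594) = 373/1537 = 0.242681.
SE = √(p̂(1−p̂)(1/n₁+1/n₂)) = √(0.242681·0.757319·0.00274395) = √(0.000504301) = 0.022457.
z = (0.230117 − 0.262626)/0.022457 = -0.032509/0.022457 = -1.448.
p-value = P(Z < -1.448) ≈ 0.0739.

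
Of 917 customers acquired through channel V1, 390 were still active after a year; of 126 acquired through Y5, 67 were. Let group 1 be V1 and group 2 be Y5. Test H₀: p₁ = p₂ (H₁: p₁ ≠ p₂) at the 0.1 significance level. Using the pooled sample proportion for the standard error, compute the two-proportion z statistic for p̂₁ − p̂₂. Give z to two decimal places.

z = -2.26

p̂₁ = 390/917 = 0.4253, p̂₂ = 67/126 = 0.5317.
Pooled p̂ = (390+67)/(917+126) = 457/1043 = 0.4382.
SE = √(p̂(1−p̂)(1/n₁+1/n₂)) = √(0.4382·0.5618·0.00902702) = √(0.00222223) = 0.0471.
z = (0.4253 − 0.5317)/0.0471 = -0.1064/0.0471 = -2.26.
p-value = 2·P(Z > 2.258) ≈ 0.0239. With α = 0.1, reject H₀.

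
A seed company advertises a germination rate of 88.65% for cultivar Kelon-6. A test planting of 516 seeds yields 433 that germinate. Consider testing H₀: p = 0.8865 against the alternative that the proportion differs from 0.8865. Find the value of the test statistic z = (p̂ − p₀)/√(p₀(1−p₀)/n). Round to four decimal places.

z = -3.3910

p̂ = 433/516 ≈ 0.8391473.
Under H₀, SE = √(0.8865·0.1135/516) = √(0.000194996) = 0.0139641.
z = (0.8391473 − 0.8865)/0.0139641 = -0.0473527/0.0139641 = -3.3910.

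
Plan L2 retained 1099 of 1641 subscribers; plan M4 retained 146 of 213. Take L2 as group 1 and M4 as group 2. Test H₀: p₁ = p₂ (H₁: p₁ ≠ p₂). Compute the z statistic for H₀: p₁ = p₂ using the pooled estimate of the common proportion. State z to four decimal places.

z = -0.4599

p̂₁ = 1099/1641 = 0.669714, p̂₂ = 146/213 = 0.685446.
Pooled p̂ = (1099+146)/(1641+213) = 1245/1854 = 0.671521.
SE = √(p̂(1−p̂)(1/n₁+1/n₂)) = √(0.671521·0.328479·0.00530422) = √(0.00117001) = 0.034205.
z = (0.669714 − 0.685446)/0.034205 = -0.015732/0.034205 = -0.4599.
Two-sided p-value ≈ 2·Φ(−0.460) = 0.6456.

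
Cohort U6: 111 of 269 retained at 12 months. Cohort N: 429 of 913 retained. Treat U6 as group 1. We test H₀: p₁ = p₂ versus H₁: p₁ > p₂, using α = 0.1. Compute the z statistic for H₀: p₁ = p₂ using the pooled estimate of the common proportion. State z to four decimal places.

z = -1.6564

p̂₁ = 111/269 = 0.412639, p̂₂ = 429/913 = 0.469880.
Pooled p̂ = (111+429)/(269+913) = 540/1182 = 0.456853.
SE = √(0.248138 × 0.00481276) = 0.034558.
z = (0.412639 − 0.469880)/0.034558 = -0.057241/0.034558 = -1.6564.
p-value = P(Z > -1.656) ≈ 0.9512, so at α = 0.1 we fail to reject H₀.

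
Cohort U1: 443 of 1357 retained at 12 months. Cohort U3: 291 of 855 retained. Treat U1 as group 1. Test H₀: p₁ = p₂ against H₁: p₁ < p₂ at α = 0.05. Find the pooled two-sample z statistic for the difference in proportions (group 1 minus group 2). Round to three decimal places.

z = -0.676

p̂₁ = 443/1357 = 0.32646, p̂₂ = 291/855 = 0.34035.
Pooled p̂ = (443+291)/(1357+855) = 734/2212 = 0.33183.
SE = √(0.221718 × 0.00190651) = 0.02056.
z = (0.32646 − 0.34035)/0.02056 = -0.01389/0.02056 = -0.676.
p-value = P(Z < -0.676) ≈ 0.2496, so at α = 0.05 we fail to reject H₀.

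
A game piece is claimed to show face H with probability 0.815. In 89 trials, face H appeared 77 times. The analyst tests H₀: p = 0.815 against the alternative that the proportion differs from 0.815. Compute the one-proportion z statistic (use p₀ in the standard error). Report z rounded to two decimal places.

p̂ = 77/89 ≈ 0.8652.
Standard error under H₀: √(0.815×0.185/89) = 0.0412.
z = (0.8652 − 0.815)/0.0412 = 0.0502/0.0412 = 1.22.
p-value = 2·P(Z > 1.219) ≈ 0.2229.

z = 1.22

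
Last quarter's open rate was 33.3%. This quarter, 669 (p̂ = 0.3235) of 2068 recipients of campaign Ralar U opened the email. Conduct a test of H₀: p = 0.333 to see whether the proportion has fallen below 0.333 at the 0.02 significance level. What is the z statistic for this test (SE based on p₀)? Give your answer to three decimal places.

z = -0.917

p̂ = 669/2068 ≈ 0.32350.
Standard error under H₀: √(0.333×0.667/2068) = 0.01036.
z = (0.32350 − 0.333)/0.01036 = -0.00950/0.01036 = -0.917.
p-value = P(Z < -0.917) ≈ 0.1797. With α = 0.02, fail to reject H₀.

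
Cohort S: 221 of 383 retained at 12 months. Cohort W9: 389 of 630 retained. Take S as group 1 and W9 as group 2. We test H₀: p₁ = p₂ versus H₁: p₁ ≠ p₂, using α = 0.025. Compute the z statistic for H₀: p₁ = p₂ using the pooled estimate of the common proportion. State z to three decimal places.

z = -1.275

p̂₁ = 221/383 ≈ 0.57702, p̂₂ = 389/630 ≈ 0.61746.
Pooled p̂ = (221+389)/(383+630) = 610/1013 = 0.60217.
SE = √(p̂(1−p̂)(1/n₁+1/n₂)) = √(0.60217·0.39783·0.00419827) = √(0.00100574) = 0.03171.
z = (0.57702 − 0.61746)/0.03171 = -0.04044/0.03171 = -1.275.
Two-sided p-value ≈ 2·Φ(−1.275) = 0.2023, so at α = 0.025 we fail to reject H₀.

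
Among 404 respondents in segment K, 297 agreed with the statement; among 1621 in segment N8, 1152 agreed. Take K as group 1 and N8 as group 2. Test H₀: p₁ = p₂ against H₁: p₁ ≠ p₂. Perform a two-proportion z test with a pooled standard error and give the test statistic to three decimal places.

p̂₁ = 297/404 = 0.73515, p̂₂ = 1152/1621 = 0.71067.
Pooled p̂ = (297+1152)/(404+1621) = 1449/2025 = 0.71556.
SE = √(p̂(1−p̂)(1/n₁+1/n₂)) = √(0.71556·0.28444·0.00309215) = √(0.000629363) = 0.02509.
z = (0.73515 − 0.71067)/0.02509 = 0.02448/0.02509 = 0.976.

z = 0.976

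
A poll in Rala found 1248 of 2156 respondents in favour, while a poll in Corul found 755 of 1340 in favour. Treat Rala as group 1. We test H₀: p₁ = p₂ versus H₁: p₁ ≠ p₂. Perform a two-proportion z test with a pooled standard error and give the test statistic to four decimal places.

z = 0.8960

p̂₁ = 1248/2156 = 0.578850, p̂₂ = 755/1340 = 0.563433.
Pooled p̂ = (1248+755)/(2156+1340) = 2003/3496 = 0.572941.
SE = √(0.24468 × 0.00121009) = 0.017207.
z = (0.578850 − 0.563433)/0.017207 = 0.015417/0.017207 = 0.8960.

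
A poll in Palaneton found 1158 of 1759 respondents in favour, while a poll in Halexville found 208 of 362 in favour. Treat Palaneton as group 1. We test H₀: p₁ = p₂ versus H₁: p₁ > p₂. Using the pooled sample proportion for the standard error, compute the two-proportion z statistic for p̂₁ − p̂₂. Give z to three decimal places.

z = 3.030

p̂₁ = 1158/1759 ≈ 0.658329, p̂₂ = 208/362 ≈ 0.574586.
Pooled p̂ = (1158+208)/(1759+362) = 1366/2121 = 0.644036.
SE = √(p̂(1−p̂)(1/n₁+1/n₂)) = √(0.644036·0.355964·0.00333094) = √(0.000763629) = 0.027634.
z = (0.658329 − 0.574586)/0.027634 = 0.083743/0.027634 = 3.030.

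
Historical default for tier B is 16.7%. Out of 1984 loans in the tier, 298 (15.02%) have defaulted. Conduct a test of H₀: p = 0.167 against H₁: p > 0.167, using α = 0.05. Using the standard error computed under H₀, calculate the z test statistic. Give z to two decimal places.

p̂ = 298/1984 ≈ 0.15020.
SE = √(p₀(1−p₀)/n) = √(0.13911/1984) = 0.00837.
z = (0.15020 − 0.167)/0.00837 = -0.01680/0.00837 = -2.01.
p-value = P(Z > -2.006) ≈ 0.9776. With α = 0.05, fail to reject H₀.

z = -2.01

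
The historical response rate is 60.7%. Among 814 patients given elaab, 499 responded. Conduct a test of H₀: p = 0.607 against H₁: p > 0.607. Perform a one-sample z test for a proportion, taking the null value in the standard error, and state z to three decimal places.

p̂ = 499/814 = 0.61302.
SE = √(p₀(1−p₀)/n) = √(0.23855/814) = 0.01712.
z = (0.61302 − 0.607)/0.01712 = 0.00602/0.01712 = 0.352.
p-value = P(Z > 0.352) ≈ 0.3625.

z = 0.352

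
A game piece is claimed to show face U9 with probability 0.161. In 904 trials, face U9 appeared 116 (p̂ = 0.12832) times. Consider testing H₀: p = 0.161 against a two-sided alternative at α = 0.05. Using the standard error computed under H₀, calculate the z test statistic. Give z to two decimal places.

p̂ = 116/904 = 0.12832.
Under H₀, SE = √(0.161·0.839/904) = √(0.000149424) = 0.01222.
z = (0.12832 − 0.161)/0.01222 = -0.03268/0.01222 = -2.67.
Two-sided p-value ≈ 2·Φ(−2.674) = 0.0075; since p < α = 0.05, reject H₀.

z = -2.67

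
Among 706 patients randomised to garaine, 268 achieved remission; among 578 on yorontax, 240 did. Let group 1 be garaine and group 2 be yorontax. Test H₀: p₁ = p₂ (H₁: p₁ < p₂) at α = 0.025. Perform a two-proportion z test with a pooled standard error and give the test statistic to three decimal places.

p̂₁ = 268/706 ≈ 0.37960, p̂₂ = 240/578 ≈ 0.41522.
Pooled p̂ = (268+240)/(706+578) = 508/1284 = 0.39564.
SE = √(0.239109 × 0.00314653) = 0.02743.
z = (0.37960 − 0.41522)/0.02743 = -0.03562/0.02743 = -1.299.
p-value = P(Z < -1.299) ≈ 0.0970. With α = 0.025, fail to reject H₀.

z = -1.299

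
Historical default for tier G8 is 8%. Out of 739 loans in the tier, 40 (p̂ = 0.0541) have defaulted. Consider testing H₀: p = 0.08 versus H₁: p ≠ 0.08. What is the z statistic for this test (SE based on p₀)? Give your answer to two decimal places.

z = -2.59

p̂ = 40/739 = 0.0541.
Under H₀, SE = √(0.08·0.92/739) = √(9.9594e-05) = 0.0100.
z = (0.0541 − 0.08)/0.0100 = -0.0259/0.0100 = -2.59.
Two-sided p-value ≈ 2·Φ(−2.593) = 0.0095.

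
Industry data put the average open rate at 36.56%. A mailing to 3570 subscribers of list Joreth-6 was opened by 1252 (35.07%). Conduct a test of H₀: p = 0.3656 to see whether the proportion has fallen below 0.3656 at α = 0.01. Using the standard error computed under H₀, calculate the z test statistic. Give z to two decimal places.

p̂ = 1252/3570 ≈ 0.35070.
Under H₀, SE = √(0.3656·0.6344/3570) = √(6.49682e-05) = 0.00806.
z = (0.35070 − 0.3656)/0.00806 = -0.01490/0.00806 = -1.85.
p-value = P(Z < -1.849) ≈ 0.0323. With α = 0.01, fail to reject H₀.

z = -1.85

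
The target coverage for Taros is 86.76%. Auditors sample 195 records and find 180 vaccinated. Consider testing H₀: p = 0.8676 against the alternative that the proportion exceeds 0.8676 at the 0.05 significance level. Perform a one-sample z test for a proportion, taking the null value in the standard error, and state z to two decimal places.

p̂ = 180/195 = 0.92308.
SE = √(p₀(1−p₀)/n) = √(0.11487/195) = 0.02427.
z = (0.92308 − 0.8676)/0.02427 = 0.05548/0.02427 = 2.29.
p-value = P(Z > 2.286) ≈ 0.0111; since p < α = 0.05, reject H₀.

z = 2.29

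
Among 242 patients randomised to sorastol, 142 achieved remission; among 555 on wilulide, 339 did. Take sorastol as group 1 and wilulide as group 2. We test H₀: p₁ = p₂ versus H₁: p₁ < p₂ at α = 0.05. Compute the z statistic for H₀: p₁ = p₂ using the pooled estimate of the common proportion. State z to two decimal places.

p̂₁ = 142/242 = 0.5868, p̂₂ = 339/555 = 0.6108.
Pooled p̂ = (142+339)/(242+555) = 481/797 = 0.6035.
SE = √(0.239285 × 0.00593403) = 0.0377.
z = (0.5868 − 0.6108)/0.0377 = -0.0240/0.0377 = -0.64.
p-value = P(Z < -0.638) ≈ 0.2618, so at α = 0.05 we fail to reject H₀.

z = -0.64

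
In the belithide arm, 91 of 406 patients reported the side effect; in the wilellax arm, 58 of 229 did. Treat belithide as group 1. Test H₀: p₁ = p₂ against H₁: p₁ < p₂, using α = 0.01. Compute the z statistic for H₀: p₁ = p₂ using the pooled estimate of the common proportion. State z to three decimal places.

p̂₁ = 91/406 ≈ 0.22414, p̂₂ = 58/229 ≈ 0.25328.
Pooled p̂ = (91+58)/(406+229) = 149/635 = 0.23465.
SE = √(0.179587 × 0.00682987) = 0.03502.
z = (0.22414 − 0.25328)/0.03502 = -0.02914/0.03502 = -0.832.
p-value = P(Z < -0.832) ≈ 0.2027, so at α = 0.01 we fail to reject H₀.

z = -0.832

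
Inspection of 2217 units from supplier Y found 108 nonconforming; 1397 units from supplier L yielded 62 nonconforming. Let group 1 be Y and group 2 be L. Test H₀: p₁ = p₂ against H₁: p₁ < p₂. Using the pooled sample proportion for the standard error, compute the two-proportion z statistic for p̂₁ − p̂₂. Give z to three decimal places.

z = 0.599

p̂₁ = 108/2217 = 0.04871, p̂₂ = 62/1397 = 0.04438.
Pooled p̂ = (108+62)/(2217+1397) = 170/3614 = 0.04704.
SE = √(0.0448266 × 0.00116688) = 0.00723.
z = (0.04871 − 0.04438)/0.00723 = 0.00433/0.00723 = 0.599.
p-value = P(Z < 0.599) ≈ 0.7255.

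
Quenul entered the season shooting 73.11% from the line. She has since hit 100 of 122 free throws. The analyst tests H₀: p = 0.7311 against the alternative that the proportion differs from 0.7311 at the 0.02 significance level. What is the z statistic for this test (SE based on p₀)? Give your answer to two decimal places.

z = 2.21

p̂ = 100/122 ≈ 0.8197.
Standard error under H₀: √(0.7311×0.2689/122) = 0.0401.
z = (0.8197 − 0.7311)/0.0401 = 0.0886/0.0401 = 2.21.
Two-sided p-value ≈ 2·Φ(−2.206) = 0.0274; since p > α = 0.02, fail to reject H₀.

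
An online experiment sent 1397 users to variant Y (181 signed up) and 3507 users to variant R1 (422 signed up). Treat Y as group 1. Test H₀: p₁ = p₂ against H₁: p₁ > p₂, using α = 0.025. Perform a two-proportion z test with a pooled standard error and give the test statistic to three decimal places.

p̂₁ = 181/1397 = 0.129563, p̂₂ = 422/3507 = 0.120331.
Pooled p̂ = (181+422)/(1397+3507) = 603/4904 = 0.122961.
SE = √(0.107841 × 0.00100096) = 0.010390.
z = (0.129563 − 0.120331)/0.010390 = 0.009232/0.010390 = 0.889.
p-value = P(Z > 0.889) ≈ 0.1871. With α = 0.025, fail to reject H₀.

z = 0.889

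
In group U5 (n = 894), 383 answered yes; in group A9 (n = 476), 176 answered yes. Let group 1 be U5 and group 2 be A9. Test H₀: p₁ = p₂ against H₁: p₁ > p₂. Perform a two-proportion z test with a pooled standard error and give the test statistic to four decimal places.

z = 2.1037

p̂₁ = 383/894 ≈ 0.428412, p̂₂ = 176/476 ≈ 0.369748.
Pooled p̂ = (383+176)/(894+476) = 559/1370 = 0.408029.
SE = √(p̂(1−p̂)(1/n₁+1/n₂)) = √(0.408029·0.591971·0.00321941) = √(0.00077762) = 0.027886.
z = (0.428412 − 0.369748)/0.027886 = 0.058664/0.027886 = 2.1037.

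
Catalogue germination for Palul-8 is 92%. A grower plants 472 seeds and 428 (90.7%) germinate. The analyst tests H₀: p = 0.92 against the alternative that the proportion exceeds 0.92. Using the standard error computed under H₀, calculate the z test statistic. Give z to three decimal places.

z = -1.059

p̂ = 428/472 ≈ 0.906780.
Under H₀, SE = √(0.92·0.08/472) = √(0.000155932) = 0.012487.
z = (0.906780 − 0.92)/0.012487 = -0.013220/0.012487 = -1.059.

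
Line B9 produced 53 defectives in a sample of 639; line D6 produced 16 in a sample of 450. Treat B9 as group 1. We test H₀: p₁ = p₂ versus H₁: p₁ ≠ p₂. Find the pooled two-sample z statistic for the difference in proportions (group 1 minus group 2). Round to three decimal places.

p̂₁ = 53/639 = 0.08294, p̂₂ = 16/450 = 0.03556.
Pooled p̂ = (53+16)/(639+450) = 69/1089 = 0.06336.
SE = √(0.0593463 × 0.00378717) = 0.01499.
z = (0.08294 − 0.03556)/0.01499 = 0.04738/0.01499 = 3.161.

z = 3.161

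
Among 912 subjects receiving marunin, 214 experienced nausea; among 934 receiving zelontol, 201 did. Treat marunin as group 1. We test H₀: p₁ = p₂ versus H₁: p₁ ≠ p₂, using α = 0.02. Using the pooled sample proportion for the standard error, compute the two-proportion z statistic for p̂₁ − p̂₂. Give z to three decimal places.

p̂₁ = 214/912 ≈ 0.23465, p̂₂ = 201/934 ≈ 0.21520.
Pooled p̂ = (214+201)/(912+934) = 415/1846 = 0.22481.
SE = √(p̂(1−p̂)(1/n₁+1/n₂)) = √(0.22481·0.77519·0.00216716) = √(0.000377672) = 0.01943.
z = (0.23465 − 0.21520)/0.01943 = 0.01945/0.01943 = 1.001.
p-value = 2·P(Z > 1.001) ≈ 0.3170. With α = 0.02, fail to reject H₀.

z = 1.001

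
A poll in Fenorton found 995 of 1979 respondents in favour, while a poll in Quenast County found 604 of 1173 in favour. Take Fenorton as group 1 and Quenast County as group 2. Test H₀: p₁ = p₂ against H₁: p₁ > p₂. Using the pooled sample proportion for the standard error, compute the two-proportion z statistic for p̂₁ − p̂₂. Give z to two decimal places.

z = -0.66

p̂₁ = 995/1979 = 0.5028, p̂₂ = 604/1173 = 0.5149.
Pooled p̂ = (995+604)/(1979+1173) = 1599/3152 = 0.5073.
SE = √(0.249947 × 0.00135782) = 0.0184.
z = (0.5028 − 0.5149)/0.0184 = -0.0121/0.0184 = -0.66.
p-value = P(Z > -0.659) ≈ 0.7450.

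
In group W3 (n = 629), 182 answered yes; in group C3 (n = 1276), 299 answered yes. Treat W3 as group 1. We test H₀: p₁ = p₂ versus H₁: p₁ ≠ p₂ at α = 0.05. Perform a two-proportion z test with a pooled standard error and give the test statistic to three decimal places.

p̂₁ = 182/629 = 0.289348, p̂₂ = 299/1276 = 0.234326.
Pooled p̂ = (182+299)/(629+1276) = 481/1905 = 0.252493.
SE = √(p̂(1−p̂)(1/n₁+1/n₂)) = √(0.252493·0.747507·0.00237352) = √(0.00044798) = 0.021166.
z = (0.289348 − 0.234326)/0.021166 = 0.055022/0.021166 = 2.600.
p-value = 2·P(Z > 2.600) ≈ 0.0093. With α = 0.05, reject H₀.

z = 2.600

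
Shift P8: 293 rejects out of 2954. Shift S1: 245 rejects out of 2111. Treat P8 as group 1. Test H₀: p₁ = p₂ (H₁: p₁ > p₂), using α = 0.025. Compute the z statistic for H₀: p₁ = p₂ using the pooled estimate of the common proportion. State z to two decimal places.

z = -1.92

p̂₁ = 293/2954 ≈ 0.0992, p̂₂ = 245/2111 ≈ 0.1161.
Pooled p̂ = (293+245)/(2954+2111) = 538/5065 = 0.1062.
SE = √(p̂(1−p̂)(1/n₁+1/n₂)) = √(0.1062·0.8938·0.000812233) = √(7.71107e-05) = 0.0088.
z = (0.0992 − 0.1161)/0.0088 = -0.0169/0.0088 = -1.92.
p-value = P(Z > -1.921) ≈ 0.9727. With α = 0.025, fail to reject H₀.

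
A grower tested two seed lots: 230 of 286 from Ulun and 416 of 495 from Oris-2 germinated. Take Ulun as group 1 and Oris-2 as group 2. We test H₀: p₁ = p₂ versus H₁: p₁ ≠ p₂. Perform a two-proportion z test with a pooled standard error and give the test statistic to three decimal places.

z = -1.289

p̂₁ = 230/286 = 0.80420, p̂₂ = 416/495 = 0.84040.
Pooled p̂ = (230+416)/(286+495) = 646/781 = 0.82714.
SE = √(p̂(1−p̂)(1/n₁+1/n₂)) = √(0.82714·0.17286·0.00551671) = √(0.000788758) = 0.02808.
z = (0.80420 − 0.84040)/0.02808 = -0.03620/0.02808 = -1.289.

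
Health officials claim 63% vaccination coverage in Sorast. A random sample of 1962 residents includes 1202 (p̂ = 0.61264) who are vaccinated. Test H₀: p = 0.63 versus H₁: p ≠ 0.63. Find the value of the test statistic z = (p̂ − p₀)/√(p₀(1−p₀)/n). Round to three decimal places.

p̂ = 1202/1962 ≈ 0.61264.
Under H₀, SE = √(0.63·0.37/1962) = √(0.000118807) = 0.01090.
z = (0.61264 − 0.63)/0.01090 = -0.01736/0.01090 = -1.593.

z = -1.593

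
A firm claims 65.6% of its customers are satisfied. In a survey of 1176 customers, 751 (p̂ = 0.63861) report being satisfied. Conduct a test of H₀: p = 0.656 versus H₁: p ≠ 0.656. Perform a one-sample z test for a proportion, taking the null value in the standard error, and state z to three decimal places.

z = -1.256

p̂ = 751/1176 = 0.63861.
Standard error under H₀: √(0.656×0.344/1176) = 0.01385.
z = (0.63861 − 0.656)/0.01385 = -0.01739/0.01385 = -1.256.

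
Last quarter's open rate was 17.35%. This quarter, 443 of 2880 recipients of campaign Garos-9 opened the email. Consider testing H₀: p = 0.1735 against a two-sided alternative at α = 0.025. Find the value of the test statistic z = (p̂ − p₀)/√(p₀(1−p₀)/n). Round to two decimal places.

p̂ = 443/2880 ≈ 0.15382.
Under H₀, SE = √(0.1735·0.8265/2880) = √(4.97909e-05) = 0.00706.
z = (0.15382 − 0.1735)/0.00706 = -0.01968/0.00706 = -2.79.
Two-sided p-value ≈ 2·Φ(−2.789) = 0.0053. With α = 0.025, reject H₀.

z = -2.79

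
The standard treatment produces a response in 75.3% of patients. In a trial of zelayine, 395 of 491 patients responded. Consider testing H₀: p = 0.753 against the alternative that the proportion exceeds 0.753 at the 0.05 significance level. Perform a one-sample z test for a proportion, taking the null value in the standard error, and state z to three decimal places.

p̂ = 395/491 ≈ 0.80448.
Standard error under H₀: √(0.753×0.247/491) = 0.01946.
z = (0.80448 − 0.753)/0.01946 = 0.05148/0.01946 = 2.645.
p-value = P(Z > 2.645) ≈ 0.0041; since p < α = 0.05, reject H₀.

z = 2.645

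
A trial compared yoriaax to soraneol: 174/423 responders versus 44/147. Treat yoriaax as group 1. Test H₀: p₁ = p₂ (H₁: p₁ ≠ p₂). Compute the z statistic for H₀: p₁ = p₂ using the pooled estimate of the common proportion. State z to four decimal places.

p̂₁ = 174/423 = 0.4113475, p̂₂ = 44/147 = 0.2993197.
Pooled p̂ = (174+44)/(423+147) = 218/570 = 0.3824561.
SE = √(p̂(1−p̂)(1/n₁+1/n₂)) = √(0.3824561·0.6175439·0.00916679) = √(0.00216504) = 0.0465300.
z = (0.4113475 − 0.2993197)/0.0465300 = 0.1120278/0.0465300 = 2.4076.

z = 2.4076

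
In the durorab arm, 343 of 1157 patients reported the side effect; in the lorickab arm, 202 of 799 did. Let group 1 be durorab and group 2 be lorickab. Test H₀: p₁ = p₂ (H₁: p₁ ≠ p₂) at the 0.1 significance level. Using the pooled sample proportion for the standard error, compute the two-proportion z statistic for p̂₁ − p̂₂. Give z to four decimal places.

p̂₁ = 343/1157 = 0.296456, p̂₂ = 202/799 = 0.252816.
Pooled p̂ = (343+202)/(1157+799) = 545/1956 = 0.278630.
SE = √(p̂(1−p̂)(1/n₁+1/n₂)) = √(0.278630·0.721370·0.00211587) = √(0.00042528) = 0.020622.
z = (0.296456 − 0.252816)/0.020622 = 0.043640/0.020622 = 2.1162.
Two-sided p-value ≈ 2·Φ(−2.116) = 0.0343; since p < α = 0.1, reject H₀.

z = 2.1162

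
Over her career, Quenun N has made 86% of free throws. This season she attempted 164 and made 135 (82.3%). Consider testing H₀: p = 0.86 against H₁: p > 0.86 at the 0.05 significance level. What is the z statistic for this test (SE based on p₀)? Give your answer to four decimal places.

z = -1.3593

p̂ = 135/164 ≈ 0.823171.
Standard error under H₀: √(0.86×0.14/164) = 0.027095.
z = (0.823171 − 0.86)/0.027095 = -0.036829/0.027095 = -1.3593.
p-value = P(Z > -1.359) ≈ 0.9130. With α = 0.05, fail to reject H₀.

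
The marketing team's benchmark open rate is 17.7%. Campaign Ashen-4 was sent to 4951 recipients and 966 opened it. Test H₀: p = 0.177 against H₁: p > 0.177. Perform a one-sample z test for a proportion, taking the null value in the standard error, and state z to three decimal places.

p̂ = 966/4951 = 0.195112.
SE = √(p₀(1−p₀)/n) = √(0.14567/4951) = 0.005424.
z = (0.195112 − 0.177)/0.005424 = 0.018112/0.005424 = 3.339.
p-value = P(Z > 3.339) ≈ 0.0004.

z = 3.339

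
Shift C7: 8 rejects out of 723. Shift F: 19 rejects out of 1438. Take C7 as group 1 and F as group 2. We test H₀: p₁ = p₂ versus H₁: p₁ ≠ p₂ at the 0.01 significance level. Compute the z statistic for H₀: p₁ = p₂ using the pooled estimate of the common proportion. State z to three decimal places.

z = -0.424

p̂₁ = 8/723 ≈ 0.011065, p̂₂ = 19/1438 ≈ 0.013213.
Pooled p̂ = (8+19)/(723+1438) = 27/2161 = 0.012494.
SE = √(p̂(1−p̂)(1/n₁+1/n₂)) = √(0.012494·0.987506·0.00207854) = √(2.56452e-05) = 0.005064.
z = (0.011065 − 0.013213)/0.005064 = -0.002148/0.005064 = -0.424.
p-value = 2·P(Z > 0.424) ≈ 0.6715, so at α = 0.01 we fail to reject H₀.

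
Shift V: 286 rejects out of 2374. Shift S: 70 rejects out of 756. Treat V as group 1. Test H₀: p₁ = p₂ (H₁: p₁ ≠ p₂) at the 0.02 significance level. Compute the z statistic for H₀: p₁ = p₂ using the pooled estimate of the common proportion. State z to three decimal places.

z = 2.103

p̂₁ = 286/2374 ≈ 0.12047, p̂₂ = 70/756 ≈ 0.09259.
Pooled p̂ = (286+70)/(2374+756) = 356/3130 = 0.11374.
SE = √(0.100802 × 0.00174398) = 0.01326.
z = (0.12047 − 0.09259)/0.01326 = 0.02788/0.01326 = 2.103.
Two-sided p-value ≈ 2·Φ(−2.103) = 0.0355; since p > α = 0.02, fail to reject H₀.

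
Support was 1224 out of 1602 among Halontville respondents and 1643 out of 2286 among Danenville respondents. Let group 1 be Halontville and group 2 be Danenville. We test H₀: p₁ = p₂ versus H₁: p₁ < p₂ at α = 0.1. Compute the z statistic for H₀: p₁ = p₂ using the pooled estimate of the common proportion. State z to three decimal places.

p̂₁ = 1224/1602 = 0.764045, p̂₂ = 1643/2286 = 0.718723.
Pooled p̂ = (1224+1643)/(1602+2286) = 2867/3888 = 0.737397.
SE = √(p̂(1−p̂)(1/n₁+1/n₂)) = √(0.737397·0.262603·0.00106167) = √(0.000205584) = 0.014338.
z = (0.764045 − 0.718723)/0.014338 = 0.045322/0.014338 = 3.161.
p-value = P(Z < 3.161) ≈ 0.9992, so at α = 0.1 we fail to reject H₀.

z = 3.161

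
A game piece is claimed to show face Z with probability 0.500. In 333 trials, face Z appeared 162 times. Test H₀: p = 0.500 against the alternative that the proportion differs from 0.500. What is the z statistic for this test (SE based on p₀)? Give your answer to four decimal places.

p̂ = 162/333 ≈ 0.486486.
Under H₀, SE = √(0.5·0.5/333) = √(0.000750751) = 0.027400.
z = (0.486486 − 0.5)/0.027400 = -0.013514/0.027400 = -0.4932.

z = -0.4932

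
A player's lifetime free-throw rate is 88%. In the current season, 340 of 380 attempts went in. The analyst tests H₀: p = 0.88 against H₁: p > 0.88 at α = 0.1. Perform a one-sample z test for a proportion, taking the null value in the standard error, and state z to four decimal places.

p̂ = 340/380 ≈ 0.894737.
Under H₀, SE = √(0.88·0.12/380) = √(0.000277895) = 0.016670.
z = (0.894737 − 0.88)/0.016670 = 0.014737/0.016670 = 0.8840.
p-value = P(Z > 0.884) ≈ 0.1883. With α = 0.1, fail to reject H₀.

z = 0.8840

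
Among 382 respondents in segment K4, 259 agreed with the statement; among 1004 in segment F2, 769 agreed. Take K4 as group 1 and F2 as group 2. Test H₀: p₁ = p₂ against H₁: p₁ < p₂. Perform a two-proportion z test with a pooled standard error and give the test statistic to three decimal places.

z = -3.342

p̂₁ = 259/382 = 0.67801, p̂₂ = 769/1004 = 0.76594.
Pooled p̂ = (259+769)/(382+1004) = 1028/1386 = 0.74170.
SE = √(0.19158 × 0.00361382) = 0.02631.
z = (0.67801 − 0.76594)/0.02631 = -0.08793/0.02631 = -3.342.
p-value = P(Z < -3.342) ≈ 0.0004.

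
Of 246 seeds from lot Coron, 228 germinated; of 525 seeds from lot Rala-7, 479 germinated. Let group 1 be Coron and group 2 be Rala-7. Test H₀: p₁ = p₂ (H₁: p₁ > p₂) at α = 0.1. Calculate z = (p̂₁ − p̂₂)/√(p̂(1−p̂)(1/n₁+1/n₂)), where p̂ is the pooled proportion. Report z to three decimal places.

z = 0.678

p̂₁ = 228/246 ≈ 0.92683, p̂₂ = 479/525 ≈ 0.91238.
Pooled p̂ = (228+479)/(246+525) = 707/771 = 0.91699.
SE = √(p̂(1−p̂)(1/n₁+1/n₂)) = √(0.91699·0.08301·0.0059698) = √(0.000454413) = 0.02132.
z = (0.92683 − 0.91238)/0.02132 = 0.01445/0.02132 = 0.678.
p-value = P(Z > 0.678) ≈ 0.2490. With α = 0.1, fail to reject H₀.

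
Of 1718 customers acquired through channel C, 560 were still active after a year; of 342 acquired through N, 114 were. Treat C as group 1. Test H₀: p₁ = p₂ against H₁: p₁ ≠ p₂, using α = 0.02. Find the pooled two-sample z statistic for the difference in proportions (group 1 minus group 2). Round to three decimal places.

p̂₁ = 560/1718 = 0.32596, p̂₂ = 114/342 = 0.33333.
Pooled p̂ = (560+114)/(1718+342) = 674/2060 = 0.32718.
SE = √(p̂(1−p̂)(1/n₁+1/n₂)) = √(0.32718·0.67282·0.00350605) = √(0.000771803) = 0.02778.
z = (0.32596 − 0.33333)/0.02778 = -0.00737/0.02778 = -0.265.
Two-sided p-value ≈ 2·Φ(−0.265) = 0.7907. With α = 0.02, fail to reject H₀.

z = -0.265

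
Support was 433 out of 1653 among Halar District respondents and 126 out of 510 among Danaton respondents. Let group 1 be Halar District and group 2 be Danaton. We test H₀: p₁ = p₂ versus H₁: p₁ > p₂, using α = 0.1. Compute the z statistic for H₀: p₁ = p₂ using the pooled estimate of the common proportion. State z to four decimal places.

p̂₁ = 433/1653 ≈ 0.261948, p̂₂ = 126/510 ≈ 0.247059.
Pooled p̂ = (433+126)/(1653+510) = 559/2163 = 0.258437.
SE = √(0.191647 × 0.00256574) = 0.022175.
z = (0.261948 − 0.247059)/0.022175 = 0.014889/0.022175 = 0.6714.
p-value = P(Z > 0.671) ≈ 0.2510. With α = 0.1, fail to reject H₀.

z = 0.6714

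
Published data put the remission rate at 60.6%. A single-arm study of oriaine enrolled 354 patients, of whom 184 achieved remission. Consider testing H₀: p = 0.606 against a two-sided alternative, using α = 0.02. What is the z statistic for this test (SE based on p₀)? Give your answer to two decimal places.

z = -3.32

p̂ = 184/354 ≈ 0.5198.
Standard error under H₀: √(0.606×0.394/354) = 0.0260.
z = (0.5198 − 0.606)/0.0260 = -0.0862/0.0260 = -3.32.
p-value = 2·P(Z > 3.320) ≈ 0.0009. With α = 0.02, reject H₀.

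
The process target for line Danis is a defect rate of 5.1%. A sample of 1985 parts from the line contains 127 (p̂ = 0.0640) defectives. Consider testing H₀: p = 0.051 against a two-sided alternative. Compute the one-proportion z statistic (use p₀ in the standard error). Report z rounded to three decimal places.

z = 2.629

p̂ = 127/1985 = 0.063980.
Standard error under H₀: √(0.051×0.949/1985) = 0.004938.
z = (0.063980 − 0.051)/0.004938 = 0.012980/0.004938 = 2.629.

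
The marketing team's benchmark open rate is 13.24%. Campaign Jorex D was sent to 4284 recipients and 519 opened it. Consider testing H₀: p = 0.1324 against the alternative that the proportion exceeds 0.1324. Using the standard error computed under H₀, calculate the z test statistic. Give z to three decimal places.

z = -2.173

p̂ = 519/4284 ≈ 0.121148.
Standard error under H₀: √(0.1324×0.8676/4284) = 0.005178.
z = (0.121148 − 0.1324)/0.005178 = -0.011252/0.005178 = -2.173.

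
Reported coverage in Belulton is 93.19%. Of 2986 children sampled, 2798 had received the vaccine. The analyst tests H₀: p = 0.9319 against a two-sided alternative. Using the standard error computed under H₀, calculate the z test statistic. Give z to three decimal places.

z = 1.115

p̂ = 2798/2986 ≈ 0.93704.
Standard error under H₀: √(0.9319×0.0681/2986) = 0.00461.
z = (0.93704 − 0.9319)/0.00461 = 0.00514/0.00461 = 1.115.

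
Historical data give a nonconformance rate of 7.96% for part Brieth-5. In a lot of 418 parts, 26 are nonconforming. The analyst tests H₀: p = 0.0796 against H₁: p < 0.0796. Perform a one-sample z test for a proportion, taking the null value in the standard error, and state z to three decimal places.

z = -1.314

p̂ = 26/418 ≈ 0.06220.
Standard error under H₀: √(0.0796×0.9204/418) = 0.01324.
z = (0.06220 − 0.0796)/0.01324 = -0.01740/0.01324 = -1.314.
p-value = P(Z < -1.314) ≈ 0.0944.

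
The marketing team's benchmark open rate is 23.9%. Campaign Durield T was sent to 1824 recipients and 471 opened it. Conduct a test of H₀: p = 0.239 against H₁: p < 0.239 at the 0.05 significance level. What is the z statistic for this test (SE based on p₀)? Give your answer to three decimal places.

p̂ = 471/1824 = 0.258224.
Under H₀, SE = √(0.239·0.761/1824) = √(9.97144e-05) = 0.009986.
z = (0.258224 − 0.239)/0.009986 = 0.019224/0.009986 = 1.925.
p-value = P(Z < 1.925) ≈ 0.9729; since p > α = 0.05, fail to reject H₀.

z = 1.925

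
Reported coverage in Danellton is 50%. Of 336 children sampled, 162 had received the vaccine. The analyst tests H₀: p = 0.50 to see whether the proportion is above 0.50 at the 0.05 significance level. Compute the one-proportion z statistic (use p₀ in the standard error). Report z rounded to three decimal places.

p̂ = 162/336 = 0.48214.
Under H₀, SE = √(0.5·0.5/336) = √(0.000744048) = 0.02728.
z = (0.48214 − 0.5)/0.02728 = -0.01786/0.02728 = -0.655.
p-value = P(Z > -0.655) ≈ 0.7437, so at α = 0.05 we fail to reject H₀.

z = -0.655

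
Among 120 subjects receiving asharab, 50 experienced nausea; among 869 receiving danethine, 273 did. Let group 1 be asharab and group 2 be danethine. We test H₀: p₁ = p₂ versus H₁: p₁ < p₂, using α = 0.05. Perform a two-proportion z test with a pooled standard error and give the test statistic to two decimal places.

z = 2.24

p̂₁ = 50/120 = 0.4167, p̂₂ = 273/869 = 0.3142.
Pooled p̂ = (50+273)/(120+869) = 323/989 = 0.3266.
SE = √(p̂(1−p̂)(1/n₁+1/n₂)) = √(0.3266·0.6734·0.00948408) = √(0.00208583) = 0.0457.
z = (0.4167 − 0.3142)/0.0457 = 0.1025/0.0457 = 2.24.
p-value = P(Z < 2.245) ≈ 0.9876; since p > α = 0.05, fail to reject H₀.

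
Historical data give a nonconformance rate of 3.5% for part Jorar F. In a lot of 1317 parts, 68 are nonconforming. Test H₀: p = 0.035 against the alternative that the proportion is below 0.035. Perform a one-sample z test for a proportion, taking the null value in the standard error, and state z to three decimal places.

z = 3.284

p̂ = 68/1317 ≈ 0.051632.
SE = √(p₀(1−p₀)/n) = √(0.033775/1317) = 0.005064.
z = (0.051632 − 0.035)/0.005064 = 0.016632/0.005064 = 3.284.
p-value = P(Z < 3.284) ≈ 0.9995.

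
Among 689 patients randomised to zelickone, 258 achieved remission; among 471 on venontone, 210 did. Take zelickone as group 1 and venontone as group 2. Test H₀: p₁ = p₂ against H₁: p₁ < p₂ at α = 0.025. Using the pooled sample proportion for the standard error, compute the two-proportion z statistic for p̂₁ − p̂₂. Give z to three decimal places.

p̂₁ = 258/689 ≈ 0.37446, p̂₂ = 210/471 ≈ 0.44586.
Pooled p̂ = (258+210)/(689+471) = 468/1160 = 0.40345.
SE = √(0.240678 × 0.00357452) = 0.02933.
z = (0.37446 − 0.44586)/0.02933 = -0.07140/0.02933 = -2.434.
p-value = P(Z < -2.434) ≈ 0.0075. With α = 0.025, reject H₀.

z = -2.434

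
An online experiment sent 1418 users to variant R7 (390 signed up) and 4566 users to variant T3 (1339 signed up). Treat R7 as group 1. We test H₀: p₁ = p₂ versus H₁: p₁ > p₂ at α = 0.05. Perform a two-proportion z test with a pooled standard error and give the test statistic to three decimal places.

z = -1.322

p̂₁ = 390/1418 ≈ 0.275035, p̂₂ = 1339/4566 ≈ 0.293254.
Pooled p̂ = (390+1339)/(1418+4566) = 1729/5984 = 0.288937.
SE = √(p̂(1−p̂)(1/n₁+1/n₂)) = √(0.288937·0.711063·0.000924229) = √(0.000189885) = 0.013780.
z = (0.275035 − 0.293254)/0.013780 = -0.018219/0.013780 = -1.322.
p-value = P(Z > -1.322) ≈ 0.9069; since p > α = 0.05, fail to reject H₀.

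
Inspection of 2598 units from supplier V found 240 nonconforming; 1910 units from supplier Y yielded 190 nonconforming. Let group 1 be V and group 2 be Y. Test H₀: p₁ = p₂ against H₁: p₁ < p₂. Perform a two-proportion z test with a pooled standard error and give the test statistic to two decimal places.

z = -0.80

p̂₁ = 240/2598 = 0.0924, p̂₂ = 190/1910 = 0.0995.
Pooled p̂ = (240+190)/(2598+1910) = 430/4508 = 0.0954.
SE = √(p̂(1−p̂)(1/n₁+1/n₂)) = √(0.0954·0.9046·0.000908472) = √(7.83897e-05) = 0.0089.
z = (0.0924 − 0.0995)/0.0089 = -0.0071/0.0089 = -0.80.
p-value = P(Z < -0.802) ≈ 0.2114.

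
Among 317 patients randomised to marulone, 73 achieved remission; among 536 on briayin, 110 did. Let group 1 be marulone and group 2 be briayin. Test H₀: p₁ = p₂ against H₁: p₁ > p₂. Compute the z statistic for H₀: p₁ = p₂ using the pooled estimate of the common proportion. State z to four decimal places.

p̂₁ = 73/317 = 0.230284, p̂₂ = 110/536 = 0.205224.
Pooled p̂ = (73+110)/(317+536) = 183/853 = 0.214537.
SE = √(p̂(1−p̂)(1/n₁+1/n₂)) = √(0.214537·0.785463·0.00502025) = √(0.000845966) = 0.029085.
z = (0.230284 − 0.205224)/0.029085 = 0.025060/0.029085 = 0.8616.

z = 0.8616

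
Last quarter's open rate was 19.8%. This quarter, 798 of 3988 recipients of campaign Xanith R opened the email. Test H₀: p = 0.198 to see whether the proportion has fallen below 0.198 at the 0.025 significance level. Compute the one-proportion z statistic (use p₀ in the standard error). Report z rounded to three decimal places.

z = 0.333

p̂ = 798/3988 = 0.20010.
Standard error under H₀: √(0.198×0.802/3988) = 0.00631.
z = (0.20010 − 0.198)/0.00631 = 0.00210/0.00631 = 0.333.
p-value = P(Z < 0.333) ≈ 0.6304; since p > α = 0.025, fail to reject H₀.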